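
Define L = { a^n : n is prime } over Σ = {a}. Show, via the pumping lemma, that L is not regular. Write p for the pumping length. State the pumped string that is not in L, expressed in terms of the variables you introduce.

Assume L is regular. Let p be the pumping length given by the pumping lemma.
Let q be a prime with q ≥ p+2 (infinitely many primes exist), and take w = a^q ∈ L with |w| = q ≥ p.
The pumping lemma gives a decomposition w = xyz where |xy| ≤ p and |y| ≥ 1.
Then y = a^k for some k with 1 ≤ k ≤ p.
Since 1 ≤ k ≤ p, |xz| = q-k. Pump with i = q+1: |xy^{q+1}z| = (q-k)+(q+1)k = q+qk = q(1+k), which is composite (both factors ≥ 2). So xy^{q+1}z = a^{q(1+k)} ∉ L.
This contradicts the pumping lemma, so L is not regular.

a^{q(1+k)}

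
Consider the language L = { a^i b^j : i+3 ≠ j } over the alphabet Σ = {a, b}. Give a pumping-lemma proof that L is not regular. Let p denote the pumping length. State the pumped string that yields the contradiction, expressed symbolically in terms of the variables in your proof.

a^{p+p!} b^{p+p!+3}

Assume L is regular; let p be its pumping constant.
Choose w = a^p b^{p+p!+3}. Since p ≠ (p+p!+3)-3 = p+p!, w ∈ L; and |w| ≥ p.
Write w = xyz as guaranteed by the lemma, with |xy| ≤ p and y is nonempty.
Since the first p symbols of w are all a's and |xy| ≤ p, y lies entirely in the leading a-block: y = a^k for some k with 1 ≤ k ≤ p.
Since 1 ≤ k ≤ p, k divides p!; set t = 1 + p!/k. Then xy^t z has p + (p!/k)·k = p + p! copies of a. Now the a-count is p+p! and (b-count)-3 = (p+p!+3)-3 = p+p!, so i+3 ≠ j fails. So xy^t z = a^{p+p!} b^{p+p!+3} ∉ L.
This is a contradiction; hence L is not regular.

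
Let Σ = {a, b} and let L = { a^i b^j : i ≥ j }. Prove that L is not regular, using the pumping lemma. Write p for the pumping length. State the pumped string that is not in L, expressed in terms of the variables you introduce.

a^{p-k} b^p

Suppose for contradiction that L is regular, and let p be the pumping length.
Choose w = a^p b^p ∈ L, with |w| = 2p ≥ p.
By the pumping lemma, w = xyz with |xy| ≤ p and |y| > 0.
The first p characters of w are a's, so xy (and hence y) consists only of a's. Write y = a^k, 1 ≤ k ≤ p.
Consider xy^0z = xz = a^{p-k} b^p. Since k ≥ 1, the a-count p-k is less than p, so i ≥ j fails; thus xz ∉ L.
This is a contradiction; hence L is not regular.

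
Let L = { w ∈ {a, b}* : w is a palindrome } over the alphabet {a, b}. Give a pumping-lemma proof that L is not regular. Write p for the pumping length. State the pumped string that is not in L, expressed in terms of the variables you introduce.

Assume L is regular. Let p be the pumping length given by the pumping lemma.
Take w = a^p b a^p, a palindrome of length 2p+1 ≥ p.
Write w = xyz as guaranteed by the lemma, with |xy| ≤ p and |y| > 0.
Because |xy| ≤ p and w begins with p copies of a, we have y = a^k with 1 ≤ k ≤ p.
Pump with i = 2: xy^2z = a^{p+k} b a^p. Its reverse is a^p b a^{p+k}, which differs from xy^2z since k ≥ 1. So xy^2z is not a palindrome and xy^2z ∉ L.
This is a contradiction; hence L is not regular.

a^{p+k} b a^p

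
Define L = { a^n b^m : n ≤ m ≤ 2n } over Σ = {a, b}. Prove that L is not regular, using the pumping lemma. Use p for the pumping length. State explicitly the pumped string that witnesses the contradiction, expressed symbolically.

a^{p+k} b^p

Toward a contradiction, assume L is regular with pumping length p.
Take w = a^p b^p ∈ L (since p ≤ p ≤ 2p), with |w| = 2p ≥ p.
The pumping lemma gives a decomposition w = xyz where |xy| ≤ p and y is nonempty.
Because |xy| ≤ p and w begins with p copies of a, we have y = a^k with 1 ≤ k ≤ p.
Pump with i = 2: xy^2z = a^{p+k} b^p. Now n = p+k > p = m, so the condition n ≤ m fails. Thus xy^2z ∉ L.
This is a contradiction; hence L is not regular.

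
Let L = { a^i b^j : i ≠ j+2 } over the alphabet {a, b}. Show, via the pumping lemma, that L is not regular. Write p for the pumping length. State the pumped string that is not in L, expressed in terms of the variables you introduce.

a^{p+p!} b^{p+p!-2}

Assume L is regular; let p be its pumping constant.
Choose w = a^p b^{p+p!-2}. Since p ≠ (p+p!-2)+2 = p+p!, w ∈ L; and |w| ≥ p.
The pumping lemma gives a decomposition w = xyz where |xy| ≤ p and |y| > 0.
Because |xy| ≤ p and w begins with p copies of a, we have y = a^k with 1 ≤ k ≤ p.
Since 1 ≤ k ≤ p, k divides p!; set t = 1 + p!/k. Then xy^t z has p + (p!/k)·k = p + p! copies of a. Now the a-count is p+p! and (b-count)+2 = (p+p!-2)+2 = p+p!, so i ≠ j+2 fails. So xy^t z = a^{p+p!} b^{p+p!-2} ∉ L.
Contradiction. Therefore L is not regular.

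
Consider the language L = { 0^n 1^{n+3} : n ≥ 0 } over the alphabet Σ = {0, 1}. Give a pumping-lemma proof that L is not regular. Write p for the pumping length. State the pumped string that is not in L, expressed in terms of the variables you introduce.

Assume L is regular. Let p be the pumping length given by the pumping lemma.
Choose w = 0^p 1^{p+3}, which is in L with |w| = 2p+3 ≥ p.
By the pumping lemma, w = xyz with |xy| ≤ p and |y| ≥ 1.
The first p characters of w are 0's, so xy (and hence y) consists only of 0's. Write y = 0^k, 1 ≤ k ≤ p.
Pump with i = 2: xy^2z = 0^{p+k} 1^{p+3}. For this to lie in L we would need p+3 = (p+k)+3, which forces k = 0. But k ≥ 1, so xy^2z ∉ L.
This is a contradiction; hence L is not regular.

0^{p+k} 1^{p+3}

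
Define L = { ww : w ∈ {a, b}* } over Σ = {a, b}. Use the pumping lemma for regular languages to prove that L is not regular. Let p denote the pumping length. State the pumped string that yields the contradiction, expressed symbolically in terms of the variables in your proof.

a^{p+k} b^p a^p b^p

Assume L is regular; let p be its pumping constant.
Take w = a^p b^p a^p b^p = uu where u = a^pb^p; then w ∈ L and |w| = 4p ≥ p.
By the pumping lemma, w = xyz with |xy| ≤ p and |y| > 0.
Since the first p symbols of w are all a's and |xy| ≤ p, y lies entirely in the leading a-block: y = a^k for some k with 1 ≤ k ≤ p.
Pump with i = 2: xy^2z = a^{p+k} b^p a^p b^p, of length 4p+k. Suppose this equals vv. The string starts with a and ends with b, so v does too; thus the boundary between the two copies of v is a b→a transition. There is exactly one such transition, at position 2p+k, so |v| = 2p+k and |vv| = 4p+2k ≠ 4p+k since k ≥ 1. So xy^2z ∉ L.
This contradicts the pumping lemma, so L is not regular.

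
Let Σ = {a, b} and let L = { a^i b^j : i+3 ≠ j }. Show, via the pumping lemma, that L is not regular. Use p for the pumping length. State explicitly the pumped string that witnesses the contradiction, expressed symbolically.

Assume L is regular; let p be its pumping constant.
Choose w = a^p b^{p+p!+3}. Since p ≠ (p+p!+3)-3 = p+p!, w ∈ L; and |w| ≥ p.
Write w = xyz as guaranteed by the lemma, with |xy| ≤ p and y is nonempty.
Since the first p symbols of w are all a's and |xy| ≤ p, y lies entirely in the leading a-block: y = a^k for some k with 1 ≤ k ≤ p.
Since 1 ≤ k ≤ p, k divides p!; set t = 1 + p!/k. Then xy^t z has p + (p!/k)·k = p + p! copies of a. Now the a-count is p+p! and (b-count)-3 = (p+p!+3)-3 = p+p!, so i+3 ≠ j fails. So xy^t z = a^{p+p!} b^{p+p!+3} ∉ L.
Contradiction. Therefore L is not regular.

a^{p+p!} b^{p+p!+3}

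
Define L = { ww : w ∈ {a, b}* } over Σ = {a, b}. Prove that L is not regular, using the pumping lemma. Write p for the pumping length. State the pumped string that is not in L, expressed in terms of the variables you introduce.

a^{p+k} b^p a^p b^p

Toward a contradiction, assume L is regular with pumping length p.
Take w = a^p b^p a^p b^p = uu where u = a^pb^p; then w ∈ L and |w| = 4p ≥ p.
By the pumping lemma, w = xyz with |xy| ≤ p and |y| ≥ 1.
Since the first p symbols of w are all a's and |xy| ≤ p, y lies entirely in the leading a-block: y = a^k for some k with 1 ≤ k ≤ p.
Pump with i = 2: xy^2z = a^{p+k} b^p a^p b^p, of length 4p+k. Suppose this equals vv. The string starts with a and ends with b, so v does too; thus the boundary between the two copies of v is a b→a transition. There is exactly one such transition, at position 2p+k, so |v| = 2p+k and |vv| = 4p+2k ≠ 4p+k since k ≥ 1. So xy^2z ∉ L.
This is a contradiction; hence L is not regular.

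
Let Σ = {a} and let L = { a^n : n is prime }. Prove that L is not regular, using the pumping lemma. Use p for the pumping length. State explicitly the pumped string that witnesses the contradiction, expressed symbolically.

a^{q(1+k)}

Suppose for contradiction that L is regular, and let p be the pumping length.
Let q be a prime with q ≥ p+2 (infinitely many primes exist), and take w = a^q ∈ L with |w| = q ≥ p.
The pumping lemma gives a decomposition w = xyz where |xy| ≤ p and |y| > 0.
Then y = a^k for some k with 1 ≤ k ≤ p.
Since 1 ≤ k ≤ p, |xz| = q-k. Pump with i = q+1: |xy^{q+1}z| = (q-k)+(q+1)k = q+qk = q(1+k), which is composite (both factors ≥ 2). So xy^{q+1}z = a^{q(1+k)} ∉ L.
This is a contradiction; hence L is not regular.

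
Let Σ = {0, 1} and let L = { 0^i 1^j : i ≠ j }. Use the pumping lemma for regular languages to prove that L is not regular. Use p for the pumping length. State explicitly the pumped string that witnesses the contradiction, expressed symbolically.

Assume L is regular. Let p be the pumping length given by the pumping lemma.
Choose w = 0^p 1^{p+p!}. Since p ≠ p+p!, w ∈ L; and |w| ≥ p.
By the pumping lemma, w = xyz with |xy| ≤ p and |y| ≥ 1.
Because |xy| ≤ p and w begins with p copies of 0, we have y = 0^k with 1 ≤ k ≤ p.
Since 1 ≤ k ≤ p, k divides p!; set t = 1 + p!/k. Then xy^t z has p + (p!/k)·k = p + p! copies of 0. Now the 0-count equals the 1-count, so i ≠ j fails. So xy^t z = 0^{p+p!} 1^{p+p!} ∉ L.
This contradicts the pumping lemma, so L is not regular.

0^{p+p!} 1^{p+p!}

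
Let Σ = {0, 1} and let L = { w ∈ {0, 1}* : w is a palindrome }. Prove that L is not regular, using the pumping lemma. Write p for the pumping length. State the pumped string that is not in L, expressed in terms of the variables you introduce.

Assume L is regular. Let p be the pumping length given by the pumping lemma.
Take w = 0^p 1 0^p, a palindrome of length 2p+1 ≥ p.
The pumping lemma gives a decomposition w = xyz where |xy| ≤ p and |y| ≥ 1.
Because |xy| ≤ p and w begins with p copies of 0, we have y = 0^k with 1 ≤ k ≤ p.
Pump with i = 2: xy^2z = 0^{p+k} 1 0^p. Its reverse is 0^p 1 0^{p+k}, which differs from xy^2z since k ≥ 1. So xy^2z is not a palindrome and xy^2z ∉ L.
This is a contradiction; hence L is not regular.

0^{p+k} 1 0^p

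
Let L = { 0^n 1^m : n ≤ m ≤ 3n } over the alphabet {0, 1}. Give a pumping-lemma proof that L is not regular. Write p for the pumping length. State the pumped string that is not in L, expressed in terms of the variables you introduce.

Assume L is regular. Let p be the pumping length given by the pumping lemma.
Take w = 0^p 1^p ∈ L (since p ≤ p ≤ 3p), with |w| = 2p ≥ p.
By the pumping lemma, w = xyz with |xy| ≤ p and |y| ≥ 1.
Because |xy| ≤ p and w begins with p copies of 0, we have y = 0^k with 1 ≤ k ≤ p.
Pump with i = 2: xy^2z = 0^{p+k} 1^p. Now n = p+k > p = m, so the condition n ≤ m fails. Thus xy^2z ∉ L.
Contradiction. Therefore L is not regular.

0^{p+k} 1^p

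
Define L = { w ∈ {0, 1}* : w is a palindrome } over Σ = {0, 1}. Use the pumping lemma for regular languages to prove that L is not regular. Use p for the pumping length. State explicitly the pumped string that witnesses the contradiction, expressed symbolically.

Assume L is regular. Let p be the pumping length given by the pumping lemma.
Take w = 0^p 1 0^p, a palindrome of length 2p+1 ≥ p.
Write w = xyz as guaranteed by the lemma, with |xy| ≤ p and |y| > 0.
Since the first p symbols of w are all 0's and |xy| ≤ p, y lies entirely in the leading 0-block: y = 0^k for some k with 1 ≤ k ≤ p.
Pump with i = 2: xy^2z = 0^{p+k} 1 0^p. Its reverse is 0^p 1 0^{p+k}, which differs from xy^2z since k ≥ 1. So xy^2z is not a palindrome and xy^2z ∉ L.
This is a contradiction; hence L is not regular.

0^{p+k} 1 0^p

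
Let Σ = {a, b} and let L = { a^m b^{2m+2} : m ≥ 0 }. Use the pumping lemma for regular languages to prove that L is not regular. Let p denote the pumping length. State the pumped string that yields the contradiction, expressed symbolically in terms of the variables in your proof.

Toward a contradiction, assume L is regular with pumping length p.
Let w = a^p b^{2p+2} ∈ L; note |w| = 3p+2 ≥ p.
The pumping lemma gives a decomposition w = xyz where |xy| ≤ p and |y| > 0.
Since the first p symbols of w are all a's and |xy| ≤ p, y lies entirely in the leading a-block: y = a^k for some k with 1 ≤ k ≤ p.
Pump with i = 2: xy^2z = a^{p+k} b^{2p+2}. For this to lie in L we would need 2p+2 = 2(p+k)+2, which forces k = 0. But k ≥ 1, so xy^2z ∉ L.
Contradiction. Therefore L is not regular.

a^{p+k} b^{2p+2}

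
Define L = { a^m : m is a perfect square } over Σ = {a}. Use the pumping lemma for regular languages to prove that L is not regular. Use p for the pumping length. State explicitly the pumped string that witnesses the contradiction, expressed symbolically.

Suppose for contradiction that L is regular, and let p be the pumping length.
Take w = a^{p²} ∈ L with |w| = p² ≥ p.
Write w = xyz as guaranteed by the lemma, with |xy| ≤ p and y is nonempty.
Then y = a^k for some k with 1 ≤ k ≤ p.
Pump with i = 2: xy^2z = a^{p²+k}. Since 1 ≤ k ≤ p, p² < p²+k ≤ p²+p < (p+1)², so p²+k lies strictly between consecutive squares and is not a perfect square. So xy^2z ∉ L.
This is a contradiction; hence L is not regular.

a^{p²+k}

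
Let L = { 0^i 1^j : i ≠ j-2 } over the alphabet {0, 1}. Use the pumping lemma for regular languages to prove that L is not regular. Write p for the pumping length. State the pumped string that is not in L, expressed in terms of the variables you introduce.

Assume L is regular. Let p be the pumping length given by the pumping lemma.
Choose w = 0^p 1^{p+p!+2}. Since p ≠ (p+p!+2)-2 = p+p!, w ∈ L; and |w| ≥ p.
Write w = xyz as guaranteed by the lemma, with |xy| ≤ p and |y| > 0.
Since the first p symbols of w are all 0's and |xy| ≤ p, y lies entirely in the leading 0-block: y = 0^k for some k with 1 ≤ k ≤ p.
Since 1 ≤ k ≤ p, k divides p!; set t = 1 + p!/k. Then xy^t z has p + (p!/k)·k = p + p! copies of 0. Now the 0-count is p+p! and (1-count)-2 = (p+p!+2)-2 = p+p!, so i ≠ j-2 fails. So xy^t z = 0^{p+p!} 1^{p+p!+2} ∉ L.
Contradiction. Therefore L is not regular.

0^{p+p!} 1^{p+p!+2}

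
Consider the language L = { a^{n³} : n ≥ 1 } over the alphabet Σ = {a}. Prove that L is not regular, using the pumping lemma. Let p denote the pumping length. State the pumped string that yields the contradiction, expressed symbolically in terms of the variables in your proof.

Assume L is regular; let p be its pumping constant.
Take w = a^{p³} ∈ L with |w| = p³ ≥ p.
Write w = xyz as guaranteed by the lemma, with |xy| ≤ p and |y| > 0.
Then y = a^k for some k with 1 ≤ k ≤ p.
Pump with i = 2: xy^2z = a^{p³+k}. Since 1 ≤ k ≤ p, p³ < p³+k ≤ p³+p < p³+3p²+3p+1 = (p+1)³, so p³+k is not a perfect cube. So xy^2z ∉ L.
Contradiction. Therefore L is not regular.

a^{p³+k}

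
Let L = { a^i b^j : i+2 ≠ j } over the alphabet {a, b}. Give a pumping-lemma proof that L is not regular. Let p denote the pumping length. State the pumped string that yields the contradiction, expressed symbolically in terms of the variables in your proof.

a^{p+p!} b^{p+p!+2}

Assume L is regular. Let p be the pumping length given by the pumping lemma.
Choose w = a^p b^{p+p!+2}. Since p ≠ (p+p!+2)-2 = p+p!, w ∈ L; and |w| ≥ p.
The pumping lemma gives a decomposition w = xyz where |xy| ≤ p and y is nonempty.
Since the first p symbols of w are all a's and |xy| ≤ p, y lies entirely in the leading a-block: y = a^k for some k with 1 ≤ k ≤ p.
Since 1 ≤ k ≤ p, k divides p!; set t = 1 + p!/k. Then xy^t z has p + (p!/k)·k = p + p! copies of a. Now the a-count is p+p! and (b-count)-2 = (p+p!+2)-2 = p+p!, so i+2 ≠ j fails. So xy^t z = a^{p+p!} b^{p+p!+2} ∉ L.
This contradicts the pumping lemma, so L is not regular.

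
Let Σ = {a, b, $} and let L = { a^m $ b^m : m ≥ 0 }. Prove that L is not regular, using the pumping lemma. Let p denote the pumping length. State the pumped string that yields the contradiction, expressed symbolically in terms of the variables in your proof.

Toward a contradiction, assume L is regular with pumping length p.
Take w = a^p $ b^p ∈ L with |w| = 2p+1 ≥ p.
By the pumping lemma, w = xyz with |xy| ≤ p and y is nonempty.
The first p characters of w are a's, so xy (and hence y) consists only of a's. Write y = a^k, 1 ≤ k ≤ p.
Pump with i = 2: xy^2z = a^{p+k} $ b^p, which would require p+k = p. But k ≥ 1, so xy^2z ∉ L.
This is a contradiction; hence L is not regular.

a^{p+k} $ b^p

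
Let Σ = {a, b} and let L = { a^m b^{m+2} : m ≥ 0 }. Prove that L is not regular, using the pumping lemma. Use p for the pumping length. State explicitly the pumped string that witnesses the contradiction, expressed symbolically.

a^{p+k} b^{p+2}

Toward a contradiction, assume L is regular with pumping length p.
Let w = a^p b^{p+2} ∈ L; note |w| = 2p+2 ≥ p.
Write w = xyz as guaranteed by the lemma, with |xy| ≤ p and |y| ≥ 1.
The first p characters of w are a's, so xy (and hence y) consists only of a's. Write y = a^k, 1 ≤ k ≤ p.
Pump with i = 2: xy^2z = a^{p+k} b^{p+2}. For this to lie in L we would need p+2 = (p+k)+2, which forces k = 0. But k ≥ 1, so xy^2z ∉ L.
This is a contradiction; hence L is not regular.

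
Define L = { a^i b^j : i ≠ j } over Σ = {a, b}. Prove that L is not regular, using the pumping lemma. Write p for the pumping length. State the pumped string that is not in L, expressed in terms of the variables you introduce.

a^{p+p!} b^{p+p!}

Assume L is regular; let p be its pumping constant.
Choose w = a^p b^{p+p!}. Since p ≠ p+p!, w ∈ L; and |w| ≥ p.
The pumping lemma gives a decomposition w = xyz where |xy| ≤ p and |y| > 0.
Because |xy| ≤ p and w begins with p copies of a, we have y = a^k with 1 ≤ k ≤ p.
Since 1 ≤ k ≤ p, k divides p!; set t = 1 + p!/k. Then xy^t z has p + (p!/k)·k = p + p! copies of a. Now the a-count equals the b-count, so i ≠ j fails. So xy^t z = a^{p+p!} b^{p+p!} ∉ L.
This is a contradiction; hence L is not regular.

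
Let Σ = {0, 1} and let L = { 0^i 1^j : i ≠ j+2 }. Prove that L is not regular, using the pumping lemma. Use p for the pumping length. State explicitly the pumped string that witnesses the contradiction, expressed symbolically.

0^{p+p!} 1^{p+p!-2}

Suppose for contradiction that L is regular, and let p be the pumping length.
Choose w = 0^p 1^{p+p!-2}. Since p ≠ (p+p!-2)+2 = p+p!, w ∈ L; and |w| ≥ p.
The pumping lemma gives a decomposition w = xyz where |xy| ≤ p and |y| > 0.
Because |xy| ≤ p and w begins with p copies of 0, we have y = 0^k with 1 ≤ k ≤ p.
Since 1 ≤ k ≤ p, k divides p!; set t = 1 + p!/k. Then xy^t z has p + (p!/k)·k = p + p! copies of 0. Now the 0-count is p+p! and (1-count)+2 = (p+p!-2)+2 = p+p!, so i ≠ j+2 fails. So xy^t z = 0^{p+p!} 1^{p+p!-2} ∉ L.
This contradicts the pumping lemma, so L is not regular.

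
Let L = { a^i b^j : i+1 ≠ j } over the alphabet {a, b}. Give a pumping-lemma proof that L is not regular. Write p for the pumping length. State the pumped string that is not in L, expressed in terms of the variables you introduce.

Assume L is regular; let p be its pumping constant.
Choose w = a^p b^{p+p!+1}. Since p ≠ (p+p!+1)-1 = p+p!, w ∈ L; and |w| ≥ p.
The pumping lemma gives a decomposition w = xyz where |xy| ≤ p and |y| > 0.
The first p characters of w are a's, so xy (and hence y) consists only of a's. Write y = a^k, 1 ≤ k ≤ p.
Since 1 ≤ k ≤ p, k divides p!; set t = 1 + p!/k. Then xy^t z has p + (p!/k)·k = p + p! copies of a. Now the a-count is p+p! and (b-count)-1 = (p+p!+1)-1 = p+p!, so i+1 ≠ j fails. So xy^t z = a^{p+p!} b^{p+p!+1} ∉ L.
This is a contradiction; hence L is not regular.

a^{p+p!} b^{p+p!+1}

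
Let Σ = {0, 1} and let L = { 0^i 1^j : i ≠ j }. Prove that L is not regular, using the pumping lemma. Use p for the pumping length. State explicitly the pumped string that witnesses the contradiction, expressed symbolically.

0^{p+p!} 1^{p+p!}

Assume L is regular; let p be its pumping constant.
Choose w = 0^p 1^{p+p!}. Since p ≠ p+p!, w ∈ L; and |w| ≥ p.
Write w = xyz as guaranteed by the lemma, with |xy| ≤ p and y is nonempty.
The first p characters of w are 0's, so xy (and hence y) consists only of 0's. Write y = 0^k, 1 ≤ k ≤ p.
Since 1 ≤ k ≤ p, k divides p!; set t = 1 + p!/k. Then xy^t z has p + (p!/k)·k = p + p! copies of 0. Now the 0-count equals the 1-count, so i ≠ j fails. So xy^t z = 0^{p+p!} 1^{p+p!} ∉ L.
This is a contradiction; hence L is not regular.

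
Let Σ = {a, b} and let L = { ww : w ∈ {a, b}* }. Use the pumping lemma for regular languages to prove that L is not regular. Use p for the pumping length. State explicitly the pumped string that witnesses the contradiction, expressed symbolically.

a^{p+k} b^p a^p b^p

Toward a contradiction, assume L is regular with pumping length p.
Take w = a^p b^p a^p b^p = uu where u = a^pb^p; then w ∈ L and |w| = 4p ≥ p.
Write w = xyz as guaranteed by the lemma, with |xy| ≤ p and y is nonempty.
Because |xy| ≤ p and w begins with p copies of a, we have y = a^k with 1 ≤ k ≤ p.
Pump with i = 2: xy^2z = a^{p+k} b^p a^p b^p, of length 4p+k. Suppose this equals vv. The string starts with a and ends with b, so v does too; thus the boundary between the two copies of v is a b→a transition. There is exactly one such transition, at position 2p+k, so |v| = 2p+k and |vv| = 4p+2k ≠ 4p+k since k ≥ 1. So xy^2z ∉ L.
Contradiction. Therefore L is not regular.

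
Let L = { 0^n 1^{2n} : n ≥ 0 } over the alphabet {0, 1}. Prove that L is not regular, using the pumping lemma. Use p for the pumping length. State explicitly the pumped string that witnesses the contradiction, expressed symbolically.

Assume L is regular; let p be its pumping constant.
Take w = 0^p 1^{2p}. Then w ∈ L and |w| = 3p ≥ p.
The pumping lemma gives a decomposition w = xyz where |xy| ≤ p and |y| ≥ 1.
The first p characters of w are 0's, so xy (and hence y) consists only of 0's. Write y = 0^k, 1 ≤ k ≤ p.
Pump with i = 2: xy^2z = 0^{p+k} 1^{2p}. For this to lie in L we would need 2p = 2(p+k), which forces k = 0. But k ≥ 1, so xy^2z ∉ L.
This contradicts the pumping lemma, so L is not regular.

0^{p+k} 1^{2p}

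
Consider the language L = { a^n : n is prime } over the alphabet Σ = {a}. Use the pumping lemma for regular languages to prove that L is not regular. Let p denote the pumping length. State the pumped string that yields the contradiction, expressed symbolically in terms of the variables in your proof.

a^{q(1+k)}

Assume L is regular. Let p be the pumping length given by the pumping lemma.
Let q be a prime with q ≥ p+2 (infinitely many primes exist), and take w = a^q ∈ L with |w| = q ≥ p.
Write w = xyz as guaranteed by the lemma, with |xy| ≤ p and y is nonempty.
Then y = a^k for some k with 1 ≤ k ≤ p.
Since 1 ≤ k ≤ p, |xz| = q-k. Pump with i = q+1: |xy^{q+1}z| = (q-k)+(q+1)k = q+qk = q(1+k), which is composite (both factors ≥ 2). So xy^{q+1}z = a^{q(1+k)} ∉ L.
This is a contradiction; hence L is not regular.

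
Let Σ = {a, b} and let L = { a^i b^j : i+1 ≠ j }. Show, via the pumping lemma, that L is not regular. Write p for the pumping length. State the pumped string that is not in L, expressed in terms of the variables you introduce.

Suppose for contradiction that L is regular, and let p be the pumping length.
Choose w = a^p b^{p+p!+1}. Since p ≠ (p+p!+1)-1 = p+p!, w ∈ L; and |w| ≥ p.
Write w = xyz as guaranteed by the lemma, with |xy| ≤ p and |y| > 0.
Since the first p symbols of w are all a's and |xy| ≤ p, y lies entirely in the leading a-block: y = a^k for some k with 1 ≤ k ≤ p.
Since 1 ≤ k ≤ p, k divides p!; set t = 1 + p!/k. Then xy^t z has p + (p!/k)·k = p + p! copies of a. Now the a-count is p+p! and (b-count)-1 = (p+p!+1)-1 = p+p!, so i+1 ≠ j fails. So xy^t z = a^{p+p!} b^{p+p!+1} ∉ L.
Contradiction. Therefore L is not regular.

a^{p+p!} b^{p+p!+1}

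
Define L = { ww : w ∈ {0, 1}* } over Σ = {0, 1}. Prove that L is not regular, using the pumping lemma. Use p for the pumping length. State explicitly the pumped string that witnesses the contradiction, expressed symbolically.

0^{p+k} 1^p 0^p 1^p

Assume L is regular. Let p be the pumping length given by the pumping lemma.
Take w = 0^p 1^p 0^p 1^p = uu where u = 0^p1^p; then w ∈ L and |w| = 4p ≥ p.
Write w = xyz as guaranteed by the lemma, with |xy| ≤ p and y is nonempty.
Because |xy| ≤ p and w begins with p copies of 0, we have y = 0^k with 1 ≤ k ≤ p.
Pump with i = 2: xy^2z = 0^{p+k} 1^p 0^p 1^p, of length 4p+k. Suppose this equals vv. The string starts with 0 and ends with 1, so v does too; thus the boundary between the two copies of v is a 1→0 transition. There is exactly one such transition, at position 2p+k, so |v| = 2p+k and |vv| = 4p+2k ≠ 4p+k since k ≥ 1. So xy^2z ∉ L.
This contradicts the pumping lemma, so L is not regular.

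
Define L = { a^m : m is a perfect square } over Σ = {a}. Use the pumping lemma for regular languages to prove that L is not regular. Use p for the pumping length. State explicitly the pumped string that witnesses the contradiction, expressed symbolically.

Toward a contradiction, assume L is regular with pumping length p.
Take w = a^{p²} ∈ L with |w| = p² ≥ p.
Write w = xyz as guaranteed by the lemma, with |xy| ≤ p and |y| ≥ 1.
Then y = a^k for some k with 1 ≤ k ≤ p.
Pump with i = 2: xy^2z = a^{p²+k}. Since 1 ≤ k ≤ p, p² < p²+k ≤ p²+p < (p+1)², so p²+k lies strictly between consecutive squares and is not a perfect square. So xy^2z ∉ L.
This contradicts the pumping lemma, so L is not regular.

a^{p²+k}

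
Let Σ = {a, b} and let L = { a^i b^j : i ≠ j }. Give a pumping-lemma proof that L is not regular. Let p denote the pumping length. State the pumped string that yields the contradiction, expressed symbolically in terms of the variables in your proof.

a^{p+p!} b^{p+p!}

Suppose for contradiction that L is regular, and let p be the pumping length.
Choose w = a^p b^{p+p!}. Since p ≠ p+p!, w ∈ L; and |w| ≥ p.
By the pumping lemma, w = xyz with |xy| ≤ p and y is nonempty.
Since the first p symbols of w are all a's and |xy| ≤ p, y lies entirely in the leading a-block: y = a^k for some k with 1 ≤ k ≤ p.
Since 1 ≤ k ≤ p, k divides p!; set t = 1 + p!/k. Then xy^t z has p + (p!/k)·k = p + p! copies of a. Now the a-count equals the b-count, so i ≠ j fails. So xy^t z = a^{p+p!} b^{p+p!} ∉ L.
This is a contradiction; hence L is not regular.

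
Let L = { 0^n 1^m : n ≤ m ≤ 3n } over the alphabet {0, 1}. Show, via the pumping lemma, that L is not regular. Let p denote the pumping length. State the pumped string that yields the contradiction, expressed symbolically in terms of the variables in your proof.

Assume L is regular; let p be its pumping constant.
Take w = 0^p 1^p ∈ L (since p ≤ p ≤ 3p), with |w| = 2p ≥ p.
Write w = xyz as guaranteed by the lemma, with |xy| ≤ p and y is nonempty.
The first p characters of w are 0's, so xy (and hence y) consists only of 0's. Write y = 0^k, 1 ≤ k ≤ p.
Pump with i = 2: xy^2z = 0^{p+k} 1^p. Now n = p+k > p = m, so the condition n ≤ m fails. Thus xy^2z ∉ L.
This is a contradiction; hence L is not regular.

0^{p+k} 1^p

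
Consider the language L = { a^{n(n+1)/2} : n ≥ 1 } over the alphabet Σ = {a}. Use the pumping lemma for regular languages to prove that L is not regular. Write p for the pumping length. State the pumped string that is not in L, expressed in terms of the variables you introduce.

a^{p(p+1)/2+k}

Toward a contradiction, assume L is regular with pumping length p.
Take w = a^{p(p+1)/2} ∈ L with |w| = p(p+1)/2 ≥ p.
By the pumping lemma, w = xyz with |xy| ≤ p and |y| > 0.
Then y = a^k for some k with 1 ≤ k ≤ p.
Pump with i = 2: xy^2z = a^{p(p+1)/2+k}. Since 1 ≤ k ≤ p, p(p+1)/2 < p(p+1)/2+k ≤ p(p+1)/2+p < (p+1)(p+2)/2, so p(p+1)/2+k is strictly between consecutive triangular numbers. So xy^2z ∉ L.
This is a contradiction; hence L is not regular.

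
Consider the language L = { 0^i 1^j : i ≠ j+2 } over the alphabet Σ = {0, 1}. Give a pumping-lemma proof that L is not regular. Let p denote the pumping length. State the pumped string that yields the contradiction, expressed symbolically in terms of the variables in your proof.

0^{p+p!} 1^{p+p!-2}

Suppose for contradiction that L is regular, and let p be the pumping length.
Choose w = 0^p 1^{p+p!-2}. Since p ≠ (p+p!-2)+2 = p+p!, w ∈ L; and |w| ≥ p.
The pumping lemma gives a decomposition w = xyz where |xy| ≤ p and |y| ≥ 1.
Since the first p symbols of w are all 0's and |xy| ≤ p, y lies entirely in the leading 0-block: y = 0^k for some k with 1 ≤ k ≤ p.
Since 1 ≤ k ≤ p, k divides p!; set t = 1 + p!/k. Then xy^t z has p + (p!/k)·k = p + p! copies of 0. Now the 0-count is p+p! and (1-count)+2 = (p+p!-2)+2 = p+p!, so i ≠ j+2 fails. So xy^t z = 0^{p+p!} 1^{p+p!-2} ∉ L.
This contradicts the pumping lemma, so L is not regular.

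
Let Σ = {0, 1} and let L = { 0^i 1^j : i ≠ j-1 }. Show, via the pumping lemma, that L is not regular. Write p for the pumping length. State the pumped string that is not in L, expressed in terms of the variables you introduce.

Toward a contradiction, assume L is regular with pumping length p.
Choose w = 0^p 1^{p+p!+1}. Since p ≠ (p+p!+1)-1 = p+p!, w ∈ L; and |w| ≥ p.
Write w = xyz as guaranteed by the lemma, with |xy| ≤ p and y is nonempty.
The first p characters of w are 0's, so xy (and hence y) consists only of 0's. Write y = 0^k, 1 ≤ k ≤ p.
Since 1 ≤ k ≤ p, k divides p!; set t = 1 + p!/k. Then xy^t z has p + (p!/k)·k = p + p! copies of 0. Now the 0-count is p+p! and (1-count)-1 = (p+p!+1)-1 = p+p!, so i ≠ j-1 fails. So xy^t z = 0^{p+p!} 1^{p+p!+1} ∉ L.
Contradiction. Therefore L is not regular.

0^{p+p!} 1^{p+p!+1}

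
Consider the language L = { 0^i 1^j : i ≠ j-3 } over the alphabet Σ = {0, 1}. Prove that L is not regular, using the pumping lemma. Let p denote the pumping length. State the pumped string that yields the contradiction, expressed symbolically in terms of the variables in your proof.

Assume L is regular. Let p be the pumping length given by the pumping lemma.
Choose w = 0^p 1^{p+p!+3}. Since p ≠ (p+p!+3)-3 = p+p!, w ∈ L; and |w| ≥ p.
The pumping lemma gives a decomposition w = xyz where |xy| ≤ p and |y| ≥ 1.
Because |xy| ≤ p and w begins with p copies of 0, we have y = 0^k with 1 ≤ k ≤ p.
Since 1 ≤ k ≤ p, k divides p!; set t = 1 + p!/k. Then xy^t z has p + (p!/k)·k = p + p! copies of 0. Now the 0-count is p+p! and (1-count)-3 = (p+p!+3)-3 = p+p!, so i ≠ j-3 fails. So xy^t z = 0^{p+p!} 1^{p+p!+3} ∉ L.
This is a contradiction; hence L is not regular.

0^{p+p!} 1^{p+p!+3}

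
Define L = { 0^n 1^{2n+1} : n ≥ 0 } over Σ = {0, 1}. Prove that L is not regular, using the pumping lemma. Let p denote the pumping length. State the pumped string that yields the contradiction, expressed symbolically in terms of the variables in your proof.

Suppose for contradiction that L is regular, and let p be the pumping length.
Let w = 0^p 1^{2p+1} ∈ L; note |w| = 3p+1 ≥ p.
Write w = xyz as guaranteed by the lemma, with |xy| ≤ p and |y| > 0.
Because |xy| ≤ p and w begins with p copies of 0, we have y = 0^k with 1 ≤ k ≤ p.
Pump with i = 2: xy^2z = 0^{p+k} 1^{2p+1}. For this to lie in L we would need 2p+1 = 2(p+k)+1, which forces k = 0. But k ≥ 1, so xy^2z ∉ L.
Contradiction. Therefore L is not regular.

0^{p+k} 1^{2p+1}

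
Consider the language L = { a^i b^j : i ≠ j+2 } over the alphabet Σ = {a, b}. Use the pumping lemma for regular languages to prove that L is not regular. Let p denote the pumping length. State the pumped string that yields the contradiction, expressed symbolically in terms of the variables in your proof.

Toward a contradiction, assume L is regular with pumping length p.
Choose w = a^p b^{p+p!-2}. Since p ≠ (p+p!-2)+2 = p+p!, w ∈ L; and |w| ≥ p.
The pumping lemma gives a decomposition w = xyz where |xy| ≤ p and |y| ≥ 1.
Because |xy| ≤ p and w begins with p copies of a, we have y = a^k with 1 ≤ k ≤ p.
Since 1 ≤ k ≤ p, k divides p!; set t = 1 + p!/k. Then xy^t z has p + (p!/k)·k = p + p! copies of a. Now the a-count is p+p! and (b-count)+2 = (p+p!-2)+2 = p+p!, so i ≠ j+2 fails. So xy^t z = a^{p+p!} b^{p+p!-2} ∉ L.
This is a contradiction; hence L is not regular.

a^{p+p!} b^{p+p!-2}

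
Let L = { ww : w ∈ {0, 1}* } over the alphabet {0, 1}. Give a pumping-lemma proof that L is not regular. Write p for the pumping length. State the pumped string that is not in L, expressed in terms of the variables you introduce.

Assume L is regular. Let p be the pumping length given by the pumping lemma.
Take w = 0^p 1^p 0^p 1^p = uu where u = 0^p1^p; then w ∈ L and |w| = 4p ≥ p.
Write w = xyz as guaranteed by the lemma, with |xy| ≤ p and |y| ≥ 1.
The first p characters of w are 0's, so xy (and hence y) consists only of 0's. Write y = 0^k, 1 ≤ k ≤ p.
Pump with i = 2: xy^2z = 0^{p+k} 1^p 0^p 1^p, of length 4p+k. Suppose this equals vv. The string starts with 0 and ends with 1, so v does too; thus the boundary between the two copies of v is a 1→0 transition. There is exactly one such transition, at position 2p+k, so |v| = 2p+k and |vv| = 4p+2k ≠ 4p+k since k ≥ 1. So xy^2z ∉ L.
This contradicts the pumping lemma, so L is not regular.

0^{p+k} 1^p 0^p 1^p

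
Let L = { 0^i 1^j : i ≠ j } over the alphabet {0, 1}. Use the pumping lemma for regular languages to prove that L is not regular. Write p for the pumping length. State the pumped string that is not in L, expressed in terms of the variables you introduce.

Assume L is regular. Let p be the pumping length given by the pumping lemma.
Choose w = 0^p 1^{p+p!}. Since p ≠ p+p!, w ∈ L; and |w| ≥ p.
The pumping lemma gives a decomposition w = xyz where |xy| ≤ p and y is nonempty.
Since the first p symbols of w are all 0's and |xy| ≤ p, y lies entirely in the leading 0-block: y = 0^k for some k with 1 ≤ k ≤ p.
Since 1 ≤ k ≤ p, k divides p!; set t = 1 + p!/k. Then xy^t z has p + (p!/k)·k = p + p! copies of 0. Now the 0-count equals the 1-count, so i ≠ j fails. So xy^t z = 0^{p+p!} 1^{p+p!} ∉ L.
Contradiction. Therefore L is not regular.

0^{p+p!} 1^{p+p!}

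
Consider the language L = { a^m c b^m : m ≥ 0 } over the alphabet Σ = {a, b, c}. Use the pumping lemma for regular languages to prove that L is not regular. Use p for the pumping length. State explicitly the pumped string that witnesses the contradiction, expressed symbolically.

Suppose for contradiction that L is regular, and let p be the pumping length.
Take w = a^p c b^p ∈ L with |w| = 2p+1 ≥ p.
By the pumping lemma, w = xyz with |xy| ≤ p and |y| ≥ 1.
The first p characters of w are a's, so xy (and hence y) consists only of a's. Write y = a^k, 1 ≤ k ≤ p.
Pump with i = 2: xy^2z = a^{p+k} c b^p, which would require p+k = p. But k ≥ 1, so xy^2z ∉ L.
This contradicts the pumping lemma, so L is not regular.

a^{p+k} c b^p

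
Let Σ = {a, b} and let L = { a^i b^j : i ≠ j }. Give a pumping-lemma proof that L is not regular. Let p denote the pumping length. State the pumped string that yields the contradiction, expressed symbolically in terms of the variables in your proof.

Toward a contradiction, assume L is regular with pumping length p.
Choose w = a^p b^{p+p!}. Since p ≠ p+p!, w ∈ L; and |w| ≥ p.
The pumping lemma gives a decomposition w = xyz where |xy| ≤ p and |y| ≥ 1.
Since the first p symbols of w are all a's and |xy| ≤ p, y lies entirely in the leading a-block: y = a^k for some k with 1 ≤ k ≤ p.
Since 1 ≤ k ≤ p, k divides p!; set t = 1 + p!/k. Then xy^t z has p + (p!/k)·k = p + p! copies of a. Now the a-count equals the b-count, so i ≠ j fails. So xy^t z = a^{p+p!} b^{p+p!} ∉ L.
This is a contradiction; hence L is not regular.

a^{p+p!} b^{p+p!}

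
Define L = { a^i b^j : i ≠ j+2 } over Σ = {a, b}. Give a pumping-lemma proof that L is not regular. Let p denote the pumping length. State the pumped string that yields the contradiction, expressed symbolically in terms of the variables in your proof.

Suppose for contradiction that L is regular, and let p be the pumping length.
Choose w = a^p b^{p+p!-2}. Since p ≠ (p+p!-2)+2 = p+p!, w ∈ L; and |w| ≥ p.
The pumping lemma gives a decomposition w = xyz where |xy| ≤ p and y is nonempty.
The first p characters of w are a's, so xy (and hence y) consists only of a's. Write y = a^k, 1 ≤ k ≤ p.
Since 1 ≤ k ≤ p, k divides p!; set t = 1 + p!/k. Then xy^t z has p + (p!/k)·k = p + p! copies of a. Now the a-count is p+p! and (b-count)+2 = (p+p!-2)+2 = p+p!, so i ≠ j+2 fails. So xy^t z = a^{p+p!} b^{p+p!-2} ∉ L.
This contradicts the pumping lemma, so L is not regular.

a^{p+p!} b^{p+p!-2}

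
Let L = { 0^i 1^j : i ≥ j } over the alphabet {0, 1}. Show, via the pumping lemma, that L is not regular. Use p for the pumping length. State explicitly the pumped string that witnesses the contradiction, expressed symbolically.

0^{p-k} 1^p

Assume L is regular; let p be its pumping constant.
Choose w = 0^p 1^p ∈ L, with |w| = 2p ≥ p.
By the pumping lemma, w = xyz with |xy| ≤ p and |y| ≥ 1.
Because |xy| ≤ p and w begins with p copies of 0, we have y = 0^k with 1 ≤ k ≤ p.
Consider xy^0z = xz = 0^{p-k} 1^p. Since k ≥ 1, the 0-count p-k is less than p, so i ≥ j fails; thus xz ∉ L.
This is a contradiction; hence L is not regular.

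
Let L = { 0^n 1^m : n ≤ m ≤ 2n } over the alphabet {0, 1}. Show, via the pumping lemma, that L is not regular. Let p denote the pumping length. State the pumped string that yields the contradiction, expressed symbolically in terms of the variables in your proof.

0^{p+k} 1^p

Suppose for contradiction that L is regular, and let p be the pumping length.
Take w = 0^p 1^p ∈ L (since p ≤ p ≤ 2p), with |w| = 2p ≥ p.
The pumping lemma gives a decomposition w = xyz where |xy| ≤ p and |y| > 0.
Since the first p symbols of w are all 0's and |xy| ≤ p, y lies entirely in the leading 0-block: y = 0^k for some k with 1 ≤ k ≤ p.
Pump with i = 2: xy^2z = 0^{p+k} 1^p. Now n = p+k > p = m, so the condition n ≤ m fails. Thus xy^2z ∉ L.
Contradiction. Therefore L is not regular.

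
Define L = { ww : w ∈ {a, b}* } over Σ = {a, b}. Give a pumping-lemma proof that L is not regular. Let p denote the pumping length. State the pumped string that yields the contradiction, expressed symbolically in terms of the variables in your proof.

Suppose for contradiction that L is regular, and let p be the pumping length.
Take w = a^p b^p a^p b^p = uu where u = a^pb^p; then w ∈ L and |w| = 4p ≥ p.
By the pumping lemma, w = xyz with |xy| ≤ p and |y| > 0.
Since the first p symbols of w are all a's and |xy| ≤ p, y lies entirely in the leading a-block: y = a^k for some k with 1 ≤ k ≤ p.
Pump with i = 2: xy^2z = a^{p+k} b^p a^p b^p, of length 4p+k. Suppose this equals vv. The string starts with a and ends with b, so v does too; thus the boundary between the two copies of v is a b→a transition. There is exactly one such transition, at position 2p+k, so |v| = 2p+k and |vv| = 4p+2k ≠ 4p+k since k ≥ 1. So xy^2z ∉ L.
Contradiction. Therefore L is not regular.

a^{p+k} b^p a^p b^p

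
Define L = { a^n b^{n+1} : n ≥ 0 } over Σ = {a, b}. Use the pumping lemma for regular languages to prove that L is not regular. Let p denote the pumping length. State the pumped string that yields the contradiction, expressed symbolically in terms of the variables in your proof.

a^{p+k} b^{p+1}

Assume L is regular; let p be its pumping constant.
Let w = a^p b^{p+1} ∈ L; note |w| = 2p+1 ≥ p.
The pumping lemma gives a decomposition w = xyz where |xy| ≤ p and |y| > 0.
The first p characters of w are a's, so xy (and hence y) consists only of a's. Write y = a^k, 1 ≤ k ≤ p.
Pump with i = 2: xy^2z = a^{p+k} b^{p+1}. For this to lie in L we would need p+1 = (p+k)+1, which forces k = 0. But k ≥ 1, so xy^2z ∉ L.
This is a contradiction; hence L is not regular.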